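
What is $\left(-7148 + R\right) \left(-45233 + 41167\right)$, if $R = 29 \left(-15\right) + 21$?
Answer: $30747092$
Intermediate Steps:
$R = -414$ ($R = -435 + 21 = -414$)
$\left(-7148 + R\right) \left(-45233 + 41167\right) = \left(-7148 - 414\right) \left(-45233 + 41167\right) = \left(-7562\right) \left(-4066\right) = 30747092$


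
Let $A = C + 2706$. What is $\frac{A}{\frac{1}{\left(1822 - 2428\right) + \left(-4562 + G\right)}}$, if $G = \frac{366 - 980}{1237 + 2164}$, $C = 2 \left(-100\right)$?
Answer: $- \frac{246077748}{19} \approx -1.2951 \cdot 10^{7}$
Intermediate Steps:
$C = -200$
$A = 2506$ ($A = -200 + 2706 = 2506$)
$G = - \frac{614}{3401} \approx -0.18054$
$\frac{A}{\frac{1}{\left(1822 - 2428\right) + \left(-4562 + G\right)}} = \frac{2506}{\frac{1}{\left(1822 - 2428\right) - \frac{15515976}{3401}}} = \frac{2506}{\frac{1}{-606 - \frac{15515976}{3401}}} = \frac{2506}{\frac{1}{- \frac{17576982}{3401}}} = \frac{2506}{- \frac{3401}{17576982}} = 2506 \left(- \frac{17576982}{3401}\right) = - \frac{246077748}{19}$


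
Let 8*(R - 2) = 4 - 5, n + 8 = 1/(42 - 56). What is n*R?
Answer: -1695/112 ≈ -15.134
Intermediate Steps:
n = -113/14 (n = -8 + 1/(42 - 56) = -8 + 1/(-14) = -8 - 1/14 = -113/14 ≈ -8.0714)
R = 15/8 (R = 2 + (4 - 5)/8 = 2 + (1/8)*(-1) = 2 - 1/8 = 15/8 ≈ 1.8750)
n*R = -113/14*15/8 = -1695/112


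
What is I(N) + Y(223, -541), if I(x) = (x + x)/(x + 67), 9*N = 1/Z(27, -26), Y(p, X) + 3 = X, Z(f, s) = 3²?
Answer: -1476415/2714 ≈ -544.00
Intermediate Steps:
Z(f, s) = 9
Y(p, X) = -3 + X
N = 1/81 (N = (⅑)/9 = (⅑)*(⅑) = 1/81 ≈ 0.012346)
I(x) = 2*x/(67 + x) (I(x) = (2*x)/(67 + x) = 2*x/(67 + x))
I(N) + Y(223, -541) = 2*(1/81)/(67 + 1/81) + (-3 - 541) = 2*(1/81)/(5428/81) - 544 = 2*(1/81)*(81/5428) - 544 = 1/2714 - 544 = -1476415/2714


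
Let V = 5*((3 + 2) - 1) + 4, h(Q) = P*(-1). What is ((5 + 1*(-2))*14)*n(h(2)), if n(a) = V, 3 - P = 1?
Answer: 1008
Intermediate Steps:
P = 2 (P = 3 - 1*1 = 3 - 1 = 2)
h(Q) = -2 (h(Q) = 2*(-1) = -2)
V = 24 (V = 5*(5 - 1) + 4 = 5*4 + 4 = 20 + 4 = 24)
n(a) = 24
((5 + 1*(-2))*14)*n(h(2)) = ((5 + 1*(-2))*14)*24 = ((5 - 2)*14)*24 = (3*14)*24 = 42*24 = 1008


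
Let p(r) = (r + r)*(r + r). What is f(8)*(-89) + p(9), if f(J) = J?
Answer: -388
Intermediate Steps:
p(r) = 4*r² (p(r) = (2*r)*(2*r) = 4*r²)
f(8)*(-89) + p(9) = 8*(-89) + 4*9² = -712 + 4*81 = -712 + 324 = -388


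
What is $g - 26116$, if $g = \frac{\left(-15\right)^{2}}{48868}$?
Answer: $- \frac{1276236463}{48868} \approx -26116.0$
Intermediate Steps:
$g = \frac{225}{48868}$ ($g = 225 \cdot \frac{1}{48868} = \frac{225}{48868} \approx 0.0046042$)
$g - 26116 = \frac{225}{48868} - 26116 = - \frac{1276236463}{48868}$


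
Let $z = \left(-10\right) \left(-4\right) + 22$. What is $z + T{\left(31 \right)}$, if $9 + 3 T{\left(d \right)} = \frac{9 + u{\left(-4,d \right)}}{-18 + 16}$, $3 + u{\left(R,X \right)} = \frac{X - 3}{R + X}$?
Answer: $\frac{4684}{81} \approx 57.827$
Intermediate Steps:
$u{\left(R,X \right)} = -3 + \frac{-3 + X}{R + X}$ ($u{\left(R,X \right)} = -3 + \frac{X - 3}{R + X} = -3 + \frac{-3 + X}{R + X}$)
$T{\left(d \right)} = - \frac{9}{2} - \frac{9 - 2 d}{6 \left(-4 + d\right)}$ ($T{\left(d \right)} = -3 + \frac{\left(9 + \frac{-3 - -12 - 2 d}{-4 + d}\right) \frac{1}{-18 + 16}}{3} = -3 + \frac{\left(9 + \frac{-3 + 12 - 2 d}{-4 + d}\right) \frac{1}{-2}}{3} = -3 + \frac{\left(9 + \frac{9 - 2 d}{-4 + d}\right) \left(- \frac{1}{2}\right)}{3} = -3 + \frac{- \frac{9}{2} - \frac{9 - 2 d}{2 \left(-4 + d\right)}}{3} = -3 - \left(\frac{3}{2} + \frac{9 - 2 d}{6 \left(-4 + d\right)}\right) = - \frac{9}{2} - \frac{9 - 2 d}{6 \left(-4 + d\right)}$)
$z = 62$ ($z = 40 + 22 = 62$)
$z + T{\left(31 \right)} = 62 + \frac{99 - 775}{6 \left(-4 + 31\right)} = 62 + \frac{99 - 775}{6 \cdot 27} = 62 + \frac{1}{6} \cdot \frac{1}{27} \left(-676\right) = 62 - \frac{338}{81} = \frac{4684}{81}$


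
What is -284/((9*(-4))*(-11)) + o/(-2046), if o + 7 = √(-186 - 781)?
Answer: -4381/6138 - I*√967/2046 ≈ -0.71375 - 0.015199*I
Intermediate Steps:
o = -7 + I*√967 (o = -7 + √(-186 - 781) = -7 + √(-967) = -7 + I*√967 ≈ -7.0 + 31.097*I)
-284/((9*(-4))*(-11)) + o/(-2046) = -284/((9*(-4))*(-11)) + (-7 + I*√967)/(-2046) = -284/((-36*(-11))) + (-7 + I*√967)*(-1/2046) = -284/396 + (7/2046 - I*√967/2046) = -284*1/396 + (7/2046 - I*√967/2046) = -71/99 + (7/2046 - I*√967/2046) = -4381/6138 - I*√967/2046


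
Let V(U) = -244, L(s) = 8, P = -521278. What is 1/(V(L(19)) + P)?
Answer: -1/521522 ≈ -1.9175e-6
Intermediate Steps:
1/(V(L(19)) + P) = 1/(-244 - 521278) = 1/(-521522) = -1/521522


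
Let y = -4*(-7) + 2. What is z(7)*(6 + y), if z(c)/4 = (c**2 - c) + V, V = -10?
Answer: 4608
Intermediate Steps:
y = 30 (y = 28 + 2 = 30)
z(c) = -40 - 4*c + 4*c**2 (z(c) = 4*((c**2 - c) - 10) = 4*(-10 + c**2 - c) = -40 - 4*c + 4*c**2)
z(7)*(6 + y) = (-40 - 4*7 + 4*7**2)*(6 + 30) = (-40 - 28 + 4*49)*36 = (-40 - 28 + 196)*36 = 128*36 = 4608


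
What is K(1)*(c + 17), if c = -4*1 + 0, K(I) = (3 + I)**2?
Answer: 208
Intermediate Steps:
c = -4 (c = -4 + 0 = -4)
K(1)*(c + 17) = (3 + 1)**2*(-4 + 17) = 4**2*13 = 16*13 = 208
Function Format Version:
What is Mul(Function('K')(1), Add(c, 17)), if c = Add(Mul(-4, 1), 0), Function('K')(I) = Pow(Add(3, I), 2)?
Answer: 208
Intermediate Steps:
c = -4 (c = Add(-4, 0) = -4)
Mul(Function('K')(1), Add(c, 17)) = Mul(Pow(Add(3, 1), 2), Add(-4, 17)) = Mul(Pow(4, 2), 13) = Mul(16, 13) = 208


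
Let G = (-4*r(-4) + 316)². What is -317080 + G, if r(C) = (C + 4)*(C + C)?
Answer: -217224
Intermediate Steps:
r(C) = 2*C*(4 + C) (r(C) = (4 + C)*(2*C) = 2*C*(4 + C))
G = 99856 (G = (-8*(-4)*(4 - 4) + 316)² = (-8*(-4)*0 + 316)² = (-4*0 + 316)² = (0 + 316)² = 316² = 99856)
-317080 + G = -317080 + 99856 = -217224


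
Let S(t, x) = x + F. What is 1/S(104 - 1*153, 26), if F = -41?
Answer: -1/15 ≈ -0.066667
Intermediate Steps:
S(t, x) = -41 + x (S(t, x) = x - 41 = -41 + x)
1/S(104 - 1*153, 26) = 1/(-41 + 26) = 1/(-15) = -1/15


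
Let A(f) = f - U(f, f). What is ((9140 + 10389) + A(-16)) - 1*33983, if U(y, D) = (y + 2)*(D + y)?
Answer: -14918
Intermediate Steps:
U(y, D) = (2 + y)*(D + y)
A(f) = -3*f - 2*f² (A(f) = f - (f² + 2*f + 2*f + f*f) = f - (f² + 2*f + 2*f + f²) = f - (2*f² + 4*f) = f + (-4*f - 2*f²) = -3*f - 2*f²)
((9140 + 10389) + A(-16)) - 1*33983 = ((9140 + 10389) - 16*(-3 - 2*(-16))) - 1*33983 = (19529 - 16*(-3 + 32)) - 33983 = (19529 - 16*29) - 33983 = (19529 - 464) - 33983 = 19065 - 33983 = -14918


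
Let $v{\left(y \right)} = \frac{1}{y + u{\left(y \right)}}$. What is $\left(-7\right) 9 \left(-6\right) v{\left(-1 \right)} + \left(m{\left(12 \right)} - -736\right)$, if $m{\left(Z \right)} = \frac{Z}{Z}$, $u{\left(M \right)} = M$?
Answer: $548$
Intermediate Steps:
$m{\left(Z \right)} = 1$
$v{\left(y \right)} = \frac{1}{2 y}$ ($v{\left(y \right)} = \frac{1}{y + y} = \frac{1}{2 y}$)
$\left(-7\right) 9 \left(-6\right) v{\left(-1 \right)} + \left(m{\left(12 \right)} - -736\right) = \left(-7\right) 9 \left(-6\right) \frac{1}{2 \left(-1\right)} + \left(1 - -736\right) = \left(-63\right) \left(-6\right) \frac{1}{2} \left(-1\right) + \left(1 + 736\right) = 378 \left(- \frac{1}{2}\right) + 737 = -189 + 737 = 548$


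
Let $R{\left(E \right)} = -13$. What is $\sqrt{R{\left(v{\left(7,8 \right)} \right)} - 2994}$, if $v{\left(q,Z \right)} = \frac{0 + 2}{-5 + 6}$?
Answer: $i \sqrt{3007} \approx 54.836 i$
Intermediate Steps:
$v{\left(q,Z \right)} = 2$ ($v{\left(q,Z \right)} = \frac{2}{1} = 2 \cdot 1 = 2$)
$\sqrt{R{\left(v{\left(7,8 \right)} \right)} - 2994} = \sqrt{-13 - 2994} = \sqrt{-3007} = i \sqrt{3007}$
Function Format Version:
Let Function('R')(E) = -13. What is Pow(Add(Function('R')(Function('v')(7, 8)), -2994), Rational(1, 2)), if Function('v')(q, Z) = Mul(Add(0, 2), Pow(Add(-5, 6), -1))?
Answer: Mul(I, Pow(3007, Rational(1, 2))) ≈ Mul(54.836, I)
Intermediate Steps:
Function('v')(q, Z) = 2 (Function('v')(q, Z) = Mul(2, Pow(1, -1)) = Mul(2, 1) = 2)
Pow(Add(Function('R')(Function('v')(7, 8)), -2994), Rational(1, 2)) = Pow(Add(-13, -2994), Rational(1, 2)) = Pow(-3007, Rational(1, 2)) = Mul(I, Pow(3007, Rational(1, 2)))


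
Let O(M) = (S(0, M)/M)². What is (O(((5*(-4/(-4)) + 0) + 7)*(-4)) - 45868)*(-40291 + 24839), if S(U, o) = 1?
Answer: 408241341673/576 ≈ 7.0875e+8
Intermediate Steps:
O(M) = M⁻² (O(M) = (1/M)² = M⁻²)
(O(((5*(-4/(-4)) + 0) + 7)*(-4)) - 45868)*(-40291 + 24839) = ((((5*(-4/(-4)) + 0) + 7)*(-4))⁻² - 45868)*(-40291 + 24839) = ((((5*(-4*(-¼)) + 0) + 7)*(-4))⁻² - 45868)*(-15452) = ((((5*1 + 0) + 7)*(-4))⁻² - 45868)*(-15452) = ((((5 + 0) + 7)*(-4))⁻² - 45868)*(-15452) = (((5 + 7)*(-4))⁻² - 45868)*(-15452) = ((12*(-4))⁻² - 45868)*(-15452) = ((-48)⁻² - 45868)*(-15452) = (1/2304 - 45868)*(-15452) = -105679871/2304*(-15452) = 408241341673/576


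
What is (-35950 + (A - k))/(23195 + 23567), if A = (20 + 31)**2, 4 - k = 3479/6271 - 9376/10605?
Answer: -1109064156608/1554928971855 ≈ -0.71326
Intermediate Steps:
k = 287917921/66503955 (k = 4 - (3479/6271 - 9376/10605) = 4 - 1*(-21902101/66503955) = 4 + 21902101/66503955 = 287917921/66503955 ≈ 4.3293)
A = 2601 (A = 51**2 = 2601)
(-35950 + (A - k))/(23195 + 23567) = (-35950 + (2601 - 1*287917921/66503955))/(23195 + 23567) = (-35950 + (2601 - 287917921/66503955))/46762 = (-35950 + 172688869034/66503955)*(1/46762) = -2218128313216/66503955*1/46762 = -1109064156608/1554928971855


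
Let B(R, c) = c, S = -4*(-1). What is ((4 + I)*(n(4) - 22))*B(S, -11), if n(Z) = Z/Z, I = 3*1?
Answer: 1617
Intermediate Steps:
I = 3
S = 4
n(Z) = 1
((4 + I)*(n(4) - 22))*B(S, -11) = ((4 + 3)*(1 - 22))*(-11) = (7*(-21))*(-11) = -147*(-11) = 1617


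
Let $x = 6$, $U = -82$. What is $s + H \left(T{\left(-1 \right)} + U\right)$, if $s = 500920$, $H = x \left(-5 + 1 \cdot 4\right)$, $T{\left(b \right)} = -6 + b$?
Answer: $501454$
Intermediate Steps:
$H = -6$ ($H = 6 \left(-5 + 1 \cdot 4\right) = 6 \left(-5 + 4\right) = 6 \left(-1\right) = -6$)
$s + H \left(T{\left(-1 \right)} + U\right) = 500920 - 6 \left(\left(-6 - 1\right) - 82\right) = 500920 - 6 \left(-7 - 82\right) = 500920 - -534 = 500920 + 534 = 501454$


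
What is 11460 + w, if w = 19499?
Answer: 30959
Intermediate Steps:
11460 + w = 11460 + 19499 = 30959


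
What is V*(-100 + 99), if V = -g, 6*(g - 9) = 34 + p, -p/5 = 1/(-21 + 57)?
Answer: 3163/216 ≈ 14.644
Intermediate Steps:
p = -5/36 (p = -5/(-21 + 57) = -5/36 ≈ -0.13889)
g = 3163/216 (g = 9 + (34 - 5/36)/6 = 9 + (⅙)*(1219/36) = 9 + 1219/216 = 3163/216 ≈ 14.644)
V = -3163/216 (V = -1*3163/216 = -3163/216 ≈ -14.644)
V*(-100 + 99) = -3163*(-100 + 99)/216 = -3163/216*(-1) = 3163/216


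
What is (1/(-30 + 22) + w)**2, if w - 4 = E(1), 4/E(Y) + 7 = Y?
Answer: 5929/576 ≈ 10.293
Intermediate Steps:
E(Y) = 4/(-7 + Y)
w = 10/3 (w = 4 + 4/(-7 + 1) = 4 + 4/(-6) = 4 + 4*(-1/6) = 4 - 2/3 = 10/3 ≈ 3.3333)
(1/(-30 + 22) + w)**2 = (1/(-30 + 22) + 10/3)**2 = (1/(-8) + 10/3)**2 = (-1/8 + 10/3)**2 = (77/24)**2 = 5929/576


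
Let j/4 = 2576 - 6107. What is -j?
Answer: 14124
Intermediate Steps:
j = -14124 (j = 4*(2576 - 6107) = 4*(-3531) = -14124)
-j = -1*(-14124) = 14124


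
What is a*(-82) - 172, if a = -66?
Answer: 5240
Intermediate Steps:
a*(-82) - 172 = -66*(-82) - 172 = 5412 - 172 = 5240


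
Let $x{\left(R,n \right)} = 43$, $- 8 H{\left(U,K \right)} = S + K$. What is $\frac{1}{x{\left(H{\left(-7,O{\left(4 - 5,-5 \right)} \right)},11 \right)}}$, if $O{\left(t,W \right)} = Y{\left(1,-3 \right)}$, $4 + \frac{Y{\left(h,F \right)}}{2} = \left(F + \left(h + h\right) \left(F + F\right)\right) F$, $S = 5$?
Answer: $\frac{1}{43} \approx 0.023256$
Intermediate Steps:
$Y{\left(h,F \right)} = -8 + 2 F \left(F + 4 F h\right)$ ($Y{\left(h,F \right)} = -8 + 2 \left(F + \left(h + h\right) \left(F + F\right)\right) F = -8 + 2 \left(F + 2 h 2 F\right) F = -8 + 2 \left(F + 4 F h\right) F = -8 + 2 F \left(F + 4 F h\right)$)
$O{\left(t,W \right)} = 82$ ($O{\left(t,W \right)} = -8 + 2 \left(-3\right)^{2} + 8 \cdot 1 \left(-3\right)^{2} = -8 + 2 \cdot 9 + 8 \cdot 1 \cdot 9 = -8 + 18 + 72 = 82$)
$H{\left(U,K \right)} = - \frac{5}{8} - \frac{K}{8}$ ($H{\left(U,K \right)} = - \frac{5 + K}{8} = - \frac{5}{8} - \frac{K}{8}$)
$\frac{1}{x{\left(H{\left(-7,O{\left(4 - 5,-5 \right)} \right)},11 \right)}} = \frac{1}{43}$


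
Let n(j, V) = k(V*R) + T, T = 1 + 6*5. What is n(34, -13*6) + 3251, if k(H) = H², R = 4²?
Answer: 1560786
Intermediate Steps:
R = 16
T = 31 (T = 1 + 30 = 31)
n(j, V) = 31 + 256*V² (n(j, V) = (V*16)² + 31 = (16*V)² + 31 = 256*V² + 31 = 31 + 256*V²)
n(34, -13*6) + 3251 = (31 + 256*(-13*6)²) + 3251 = (31 + 256*(-78)²) + 3251 = (31 + 256*6084) + 3251 = (31 + 1557504) + 3251 = 1557535 + 3251 = 1560786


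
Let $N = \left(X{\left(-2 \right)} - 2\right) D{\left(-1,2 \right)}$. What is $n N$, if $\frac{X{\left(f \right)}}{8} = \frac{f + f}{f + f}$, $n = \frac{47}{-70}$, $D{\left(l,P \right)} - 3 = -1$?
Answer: $- \frac{282}{35} \approx -8.0571$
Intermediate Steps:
$D{\left(l,P \right)} = 2$ ($D{\left(l,P \right)} = 3 - 1 = 2$)
$n = - \frac{47}{70}$ ($n = 47 \left(- \frac{1}{70}\right) = - \frac{47}{70} \approx -0.67143$)
$X{\left(f \right)} = 8$ ($X{\left(f \right)} = 8 \frac{f + f}{f + f} = 8 \frac{2 f}{2 f} = 8 \cdot 2 f \frac{1}{2 f} = 8 \cdot 1 = 8$)
$N = 12$ ($N = \left(8 - 2\right) 2 = 6 \cdot 2 = 12$)
$n N = \left(- \frac{47}{70}\right) 12 = - \frac{282}{35}$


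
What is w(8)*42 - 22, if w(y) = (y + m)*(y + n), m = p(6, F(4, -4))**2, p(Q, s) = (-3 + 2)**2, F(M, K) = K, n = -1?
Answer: 2624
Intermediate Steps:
p(Q, s) = 1 (p(Q, s) = (-1)**2 = 1)
m = 1 (m = 1**2 = 1)
w(y) = (1 + y)*(-1 + y) (w(y) = (y + 1)*(y - 1) = (1 + y)*(-1 + y))
w(8)*42 - 22 = (-1 + 8**2)*42 - 22 = (-1 + 64)*42 - 22 = 63*42 - 22 = 2646 - 22 = 2624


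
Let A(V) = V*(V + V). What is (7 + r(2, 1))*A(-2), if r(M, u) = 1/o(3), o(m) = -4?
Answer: 54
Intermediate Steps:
A(V) = 2*V**2 (A(V) = V*(2*V) = 2*V**2)
r(M, u) = -1/4 (r(M, u) = 1/(-4) = -1/4)
(7 + r(2, 1))*A(-2) = (7 - 1/4)*(2*(-2)**2) = 27*(2*4)/4 = (27/4)*8 = 54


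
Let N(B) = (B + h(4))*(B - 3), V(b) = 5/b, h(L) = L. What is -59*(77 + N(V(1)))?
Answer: -5605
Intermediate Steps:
N(B) = (-3 + B)*(4 + B) (N(B) = (B + 4)*(B - 3) = (4 + B)*(-3 + B) = (-3 + B)*(4 + B))
-59*(77 + N(V(1))) = -59*(77 + (-12 + 5/1 + (5/1)**2)) = -59*(77 + (-12 + 5*1 + (5*1)**2)) = -59*(77 + (-12 + 5 + 5**2)) = -59*(77 + (-12 + 5 + 25)) = -59*(77 + 18) = -59*95 = -5605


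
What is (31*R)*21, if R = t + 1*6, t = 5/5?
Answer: 4557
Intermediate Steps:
t = 1 (t = 5*(⅕) = 1)
R = 7 (R = 1 + 1*6 = 1 + 6 = 7)
(31*R)*21 = (31*7)*21 = 217*21 = 4557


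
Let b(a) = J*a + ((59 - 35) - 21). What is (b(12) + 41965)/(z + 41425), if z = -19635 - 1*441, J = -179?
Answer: 39820/21349 ≈ 1.8652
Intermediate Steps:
b(a) = 3 - 179*a (b(a) = -179*a + ((59 - 35) - 21) = -179*a + (24 - 21) = -179*a + 3 = 3 - 179*a)
z = -20076 (z = -19635 - 441 = -20076)
(b(12) + 41965)/(z + 41425) = ((3 - 179*12) + 41965)/(-20076 + 41425) = ((3 - 2148) + 41965)/21349 = (-2145 + 41965)*(1/21349) = 39820*(1/21349) = 39820/21349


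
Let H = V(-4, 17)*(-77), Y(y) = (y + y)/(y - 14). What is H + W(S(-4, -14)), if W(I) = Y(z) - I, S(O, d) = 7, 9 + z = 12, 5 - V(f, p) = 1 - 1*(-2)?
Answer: -1777/11 ≈ -161.55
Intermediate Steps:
V(f, p) = 2 (V(f, p) = 5 - (1 - 1*(-2)) = 5 - (1 + 2) = 5 - 1*3 = 5 - 3 = 2)
z = 3 (z = -9 + 12 = 3)
Y(y) = 2*y/(-14 + y) (Y(y) = (2*y)/(-14 + y) = 2*y/(-14 + y))
H = -154 (H = 2*(-77) = -154)
W(I) = -6/11 - I (W(I) = 2*3/(-14 + 3) - I = 2*3/(-11) - I = 2*3*(-1/11) - I = -6/11 - I)
H + W(S(-4, -14)) = -154 + (-6/11 - 1*7) = -154 + (-6/11 - 7) = -154 - 83/11 = -1777/11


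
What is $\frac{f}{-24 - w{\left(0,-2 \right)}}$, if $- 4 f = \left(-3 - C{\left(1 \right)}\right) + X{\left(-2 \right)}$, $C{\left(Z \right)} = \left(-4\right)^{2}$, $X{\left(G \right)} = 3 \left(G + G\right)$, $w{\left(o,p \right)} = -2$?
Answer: $- \frac{31}{88} \approx -0.35227$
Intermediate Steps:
$X{\left(G \right)} = 6 G$ ($X{\left(G \right)} = 3 \cdot 2 G = 6 G$)
$C{\left(Z \right)} = 16$
$f = \frac{31}{4}$ ($f = - \frac{\left(-3 - 16\right) + 6 \left(-2\right)}{4} = - \frac{\left(-3 - 16\right) - 12}{4} = - \frac{-19 - 12}{4} = \left(- \frac{1}{4}\right) \left(-31\right) = \frac{31}{4} \approx 7.75$)
$\frac{f}{-24 - w{\left(0,-2 \right)}} = \frac{31}{4 \left(-24 - -2\right)} = \frac{31}{4 \left(-24 + 2\right)} = \frac{31}{4 \left(-22\right)} = \frac{31}{4} \left(- \frac{1}{22}\right) = - \frac{31}{88}$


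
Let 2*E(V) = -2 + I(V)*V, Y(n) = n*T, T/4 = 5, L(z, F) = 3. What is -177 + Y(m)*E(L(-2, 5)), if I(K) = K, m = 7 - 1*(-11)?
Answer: 1083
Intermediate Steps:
T = 20 (T = 4*5 = 20)
m = 18 (m = 7 + 11 = 18)
Y(n) = 20*n (Y(n) = n*20 = 20*n)
E(V) = -1 + V²/2 (E(V) = (-2 + V*V)/2 = (-2 + V²)/2 = -1 + V²/2)
-177 + Y(m)*E(L(-2, 5)) = -177 + (20*18)*(-1 + (½)*3²) = -177 + 360*(-1 + (½)*9) = -177 + 360*(-1 + 9/2) = -177 + 360*(7/2) = -177 + 1260 = 1083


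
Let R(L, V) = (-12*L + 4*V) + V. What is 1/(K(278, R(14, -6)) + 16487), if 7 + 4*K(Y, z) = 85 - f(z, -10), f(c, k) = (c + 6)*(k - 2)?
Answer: 2/31861 ≈ 6.2773e-5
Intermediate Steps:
f(c, k) = (-2 + k)*(6 + c) (f(c, k) = (6 + c)*(-2 + k) = (-2 + k)*(6 + c))
R(L, V) = -12*L + 5*V
K(Y, z) = 75/2 + 3*z (K(Y, z) = -7/4 + (85 - (-12 - 2*z + 6*(-10) + z*(-10)))/4 = -7/4 + (85 - (-12 - 2*z - 60 - 10*z))/4 = -7/4 + (85 - (-72 - 12*z))/4 = -7/4 + (85 + (72 + 12*z))/4 = -7/4 + (157 + 12*z)/4 = -7/4 + (157/4 + 3*z) = 75/2 + 3*z)
1/(K(278, R(14, -6)) + 16487) = 1/((75/2 + 3*(-12*14 + 5*(-6))) + 16487) = 1/((75/2 + 3*(-168 - 30)) + 16487) = 1/((75/2 + 3*(-198)) + 16487) = 1/((75/2 - 594) + 16487) = 1/(-1113/2 + 16487) = 1/(31861/2) = 2/31861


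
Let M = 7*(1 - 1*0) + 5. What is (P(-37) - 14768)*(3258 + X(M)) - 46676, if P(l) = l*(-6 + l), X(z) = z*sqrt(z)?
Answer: -42977342 - 316248*sqrt(3) ≈ -4.3525e+7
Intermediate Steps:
M = 12 (M = 7*(1 + 0) + 5 = 7*1 + 5 = 7 + 5 = 12)
X(z) = z**(3/2)
(P(-37) - 14768)*(3258 + X(M)) - 46676 = (-37*(-6 - 37) - 14768)*(3258 + 12**(3/2)) - 46676 = (-37*(-43) - 14768)*(3258 + 24*sqrt(3)) - 46676 = (1591 - 14768)*(3258 + 24*sqrt(3)) - 46676 = -13177*(3258 + 24*sqrt(3)) - 46676 = (-42930666 - 316248*sqrt(3)) - 46676 = -42977342 - 316248*sqrt(3)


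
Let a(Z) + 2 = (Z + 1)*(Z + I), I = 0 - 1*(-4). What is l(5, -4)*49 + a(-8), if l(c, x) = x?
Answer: -170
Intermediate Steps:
I = 4 (I = 0 + 4 = 4)
a(Z) = -2 + (1 + Z)*(4 + Z) (a(Z) = -2 + (Z + 1)*(Z + 4) = -2 + (1 + Z)*(4 + Z))
l(5, -4)*49 + a(-8) = -4*49 + (2 + (-8)² + 5*(-8)) = -196 + (2 + 64 - 40) = -196 + 26 = -170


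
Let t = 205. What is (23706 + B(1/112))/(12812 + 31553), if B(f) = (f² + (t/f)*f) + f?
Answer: 299939697/556514560 ≈ 0.53896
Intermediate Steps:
B(f) = 205 + f + f² (B(f) = (f² + (205/f)*f) + f = (f² + 205) + f = (205 + f²) + f = 205 + f + f²)
(23706 + B(1/112))/(12812 + 31553) = (23706 + (205 + 1/112 + (1/112)²))/(12812 + 31553) = (23706 + (205 + 1/112 + (1/112)²))/44365 = (23706 + (205 + 1/112 + 1/12544))*(1/44365) = (23706 + 2571633/12544)*(1/44365) = (299939697/12544)*(1/44365) = 299939697/556514560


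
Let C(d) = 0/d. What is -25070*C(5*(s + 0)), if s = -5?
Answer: 0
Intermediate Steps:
C(d) = 0
-25070*C(5*(s + 0)) = -25070*0 = 0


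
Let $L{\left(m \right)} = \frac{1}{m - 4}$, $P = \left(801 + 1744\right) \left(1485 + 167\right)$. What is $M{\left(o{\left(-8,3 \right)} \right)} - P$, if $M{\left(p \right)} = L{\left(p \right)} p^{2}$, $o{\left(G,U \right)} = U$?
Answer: $-4204349$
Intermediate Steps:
$P = 4204340$ ($P = 2545 \cdot 1652 = 4204340$)
$L{\left(m \right)} = \frac{1}{-4 + m}$
$M{\left(p \right)} = \frac{p^{2}}{-4 + p}$
$M{\left(o{\left(-8,3 \right)} \right)} - P = \frac{3^{2}}{-4 + 3} - 4204340 = \frac{9}{-1} - 4204340 = 9 \left(-1\right) - 4204340 = -9 - 4204340 = -4204349$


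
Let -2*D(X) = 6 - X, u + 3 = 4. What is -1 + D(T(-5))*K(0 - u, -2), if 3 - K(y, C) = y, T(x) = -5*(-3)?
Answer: 17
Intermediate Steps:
u = 1 (u = -3 + 4 = 1)
T(x) = 15
D(X) = -3 + X/2 (D(X) = -(6 - X)/2 = -3 + X/2)
K(y, C) = 3 - y
-1 + D(T(-5))*K(0 - u, -2) = -1 + (-3 + (1/2)*15)*(3 - (0 - 1*1)) = -1 + (-3 + 15/2)*(3 - (0 - 1)) = -1 + 9*(3 - 1*(-1))/2 = -1 + 9*(3 + 1)/2 = -1 + (9/2)*4 = -1 + 18 = 17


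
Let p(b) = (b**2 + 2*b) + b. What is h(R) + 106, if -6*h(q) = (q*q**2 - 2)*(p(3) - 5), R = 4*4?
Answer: -26293/3 ≈ -8764.3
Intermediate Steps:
p(b) = b**2 + 3*b
R = 16
h(q) = 13/3 - 13*q**3/6 (h(q) = -(q*q**2 - 2)*(3*(3 + 3) - 5)/6 = -(q**3 - 2)*(3*6 - 5)/6 = -(-2 + q**3)*(18 - 5)/6 = -(-2 + q**3)*13/6 = -(-26 + 13*q**3)/6 = 13/3 - 13*q**3/6)
h(R) + 106 = (13/3 - 13/6*16**3) + 106 = (13/3 - 13/6*4096) + 106 = (13/3 - 26624/3) + 106 = -26611/3 + 106 = -26293/3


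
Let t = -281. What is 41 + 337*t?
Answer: -94656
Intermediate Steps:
41 + 337*t = 41 + 337*(-281) = 41 - 94697 = -94656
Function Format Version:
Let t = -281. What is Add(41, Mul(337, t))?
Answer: -94656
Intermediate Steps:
Add(41, Mul(337, t)) = Add(41, Mul(337, -281)) = Add(41, -94697) = -94656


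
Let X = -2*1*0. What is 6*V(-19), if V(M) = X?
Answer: 0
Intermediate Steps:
X = 0 (X = -2*0 = 0)
V(M) = 0
6*V(-19) = 6*0 = 0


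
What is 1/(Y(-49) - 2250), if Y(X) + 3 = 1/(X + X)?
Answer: -98/220795 ≈ -0.00044385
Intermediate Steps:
Y(X) = -3 + 1/(2*X) (Y(X) = -3 + 1/(X + X) = -3 + 1/(2*X))
1/(Y(-49) - 2250) = 1/((-3 + (½)/(-49)) - 2250) = 1/((-3 + (½)*(-1/49)) - 2250) = 1/((-3 - 1/98) - 2250) = 1/(-295/98 - 2250) = 1/(-220795/98) = -98/220795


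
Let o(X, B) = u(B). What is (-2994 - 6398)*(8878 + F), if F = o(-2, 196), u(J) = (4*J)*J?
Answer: -1526594464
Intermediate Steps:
u(J) = 4*J²
o(X, B) = 4*B²
F = 153664 (F = 4*196² = 4*38416 = 153664)
(-2994 - 6398)*(8878 + F) = (-2994 - 6398)*(8878 + 153664) = -9392*162542 = -1526594464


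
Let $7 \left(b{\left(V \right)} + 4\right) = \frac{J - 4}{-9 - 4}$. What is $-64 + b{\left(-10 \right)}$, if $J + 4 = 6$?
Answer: $- \frac{6186}{91} \approx -67.978$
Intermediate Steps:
$J = 2$ ($J = -4 + 6 = 2$)
$b{\left(V \right)} = - \frac{362}{91}$ ($b{\left(V \right)} = -4 + \frac{\left(2 - 4\right) \frac{1}{-9 - 4}}{7} = -4 + \frac{\left(-2\right) \frac{1}{-13}}{7} = -4 + \frac{\left(-2\right) \left(- \frac{1}{13}\right)}{7} = -4 + \frac{1}{7} \cdot \frac{2}{13} = -4 + \frac{2}{91} = - \frac{362}{91}$)
$-64 + b{\left(-10 \right)} = -64 - \frac{362}{91} = - \frac{6186}{91}$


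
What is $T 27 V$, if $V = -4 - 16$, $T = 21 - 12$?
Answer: $-4860$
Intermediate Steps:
$T = 9$
$V = -20$
$T 27 V = 9 \cdot 27 \left(-20\right) = 243 \left(-20\right) = -4860$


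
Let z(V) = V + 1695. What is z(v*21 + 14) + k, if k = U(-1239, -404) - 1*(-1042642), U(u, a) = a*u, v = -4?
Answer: 1544823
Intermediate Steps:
z(V) = 1695 + V
k = 1543198 (k = -404*(-1239) - 1*(-1042642) = 500556 + 1042642 = 1543198)
z(v*21 + 14) + k = (1695 + (-4*21 + 14)) + 1543198 = (1695 + (-84 + 14)) + 1543198 = (1695 - 70) + 1543198 = 1625 + 1543198 = 1544823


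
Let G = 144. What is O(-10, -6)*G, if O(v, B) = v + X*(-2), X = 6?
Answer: -3168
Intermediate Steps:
O(v, B) = -12 + v (O(v, B) = v + 6*(-2) = v - 12 = -12 + v)
O(-10, -6)*G = (-12 - 10)*144 = -22*144 = -3168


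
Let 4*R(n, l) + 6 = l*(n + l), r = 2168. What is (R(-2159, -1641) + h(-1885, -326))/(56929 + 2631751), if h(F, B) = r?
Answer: 3122233/5377360 ≈ 0.58063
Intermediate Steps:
h(F, B) = 2168
R(n, l) = -3/2 + l*(l + n)/4 (R(n, l) = -3/2 + (l*(n + l))/4 = -3/2 + (l*(l + n))/4 = -3/2 + l*(l + n)/4)
(R(-2159, -1641) + h(-1885, -326))/(56929 + 2631751) = ((-3/2 + (1/4)*(-1641)**2 + (1/4)*(-1641)*(-2159)) + 2168)/(56929 + 2631751) = ((-3/2 + (1/4)*2692881 + 3542919/4) + 2168)/2688680 = ((-3/2 + 2692881/4 + 3542919/4) + 2168)*(1/2688680) = (3117897/2 + 2168)*(1/2688680) = (3122233/2)*(1/2688680) = 3122233/5377360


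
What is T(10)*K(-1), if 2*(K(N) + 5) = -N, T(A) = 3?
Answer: -27/2 ≈ -13.500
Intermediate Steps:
K(N) = -5 - N/2 (K(N) = -5 + (-N)/2 = -5 - N/2)
T(10)*K(-1) = 3*(-5 - 1/2*(-1)) = 3*(-5 + 1/2) = 3*(-9/2) = -27/2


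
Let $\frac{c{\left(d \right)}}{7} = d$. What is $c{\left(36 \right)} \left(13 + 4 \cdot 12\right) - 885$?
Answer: $14487$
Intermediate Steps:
$c{\left(d \right)} = 7 d$
$c{\left(36 \right)} \left(13 + 4 \cdot 12\right) - 885 = 7 \cdot 36 \left(13 + 4 \cdot 12\right) - 885 = 252 \left(13 + 48\right) - 885 = 252 \cdot 61 - 885 = 15372 - 885 = 14487$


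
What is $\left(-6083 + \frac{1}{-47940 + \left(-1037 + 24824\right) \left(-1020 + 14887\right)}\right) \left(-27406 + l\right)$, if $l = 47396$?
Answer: $- \frac{40104183163077140}{329806389} \approx -1.216 \cdot 10^{8}$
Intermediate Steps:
$\left(-6083 + \frac{1}{-47940 + \left(-1037 + 24824\right) \left(-1020 + 14887\right)}\right) \left(-27406 + l\right) = \left(-6083 + \frac{1}{-47940 + \left(-1037 + 24824\right) \left(-1020 + 14887\right)}\right) \left(-27406 + 47396\right) = \left(-6083 + \frac{1}{-47940 + 23787 \cdot 13867}\right) 19990 = \left(-6083 + \frac{1}{-47940 + 329854329}\right) 19990 = \left(-6083 + \frac{1}{329806389}\right) 19990 = \left(- \frac{2006212264286}{329806389}\right) 19990 = - \frac{40104183163077140}{329806389}$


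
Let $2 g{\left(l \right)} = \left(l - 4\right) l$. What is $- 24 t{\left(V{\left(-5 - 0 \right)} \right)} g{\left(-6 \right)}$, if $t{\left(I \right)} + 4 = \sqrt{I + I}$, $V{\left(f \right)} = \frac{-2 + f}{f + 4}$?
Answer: $2880 - 720 \sqrt{14} \approx 186.01$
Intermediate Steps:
$g{\left(l \right)} = \frac{l \left(-4 + l\right)}{2}$ ($g{\left(l \right)} = \frac{\left(l - 4\right) l}{2} = \frac{\left(-4 + l\right) l}{2} = \frac{l \left(-4 + l\right)}{2}$)
$V{\left(f \right)} = \frac{-2 + f}{4 + f}$
$t{\left(I \right)} = -4 + \sqrt{2} \sqrt{I}$ ($t{\left(I \right)} = -4 + \sqrt{I + I} = -4 + \sqrt{2 I} = -4 + \sqrt{2} \sqrt{I}$)
$- 24 t{\left(V{\left(-5 - 0 \right)} \right)} g{\left(-6 \right)} = - 24 \left(-4 + \sqrt{2} \sqrt{\frac{-2 - 5}{4 - 5}}\right) \frac{1}{2} \left(-6\right) \left(-4 - 6\right) = - 24 \left(-4 + \sqrt{2} \sqrt{\frac{-2 + \left(-5 + 0\right)}{4 + \left(-5 + 0\right)}}\right) \frac{1}{2} \left(-6\right) \left(-10\right) = - 24 \left(-4 + \sqrt{2} \sqrt{\frac{-2 - 5}{4 - 5}}\right) 30 = - 24 \left(-4 + \sqrt{2} \sqrt{\frac{1}{-1} \left(-7\right)}\right) 30 = - 24 \left(-4 + \sqrt{2} \sqrt{\left(-1\right) \left(-7\right)}\right) 30 = - 24 \left(-4 + \sqrt{2} \sqrt{7}\right) 30 = - 24 \left(-4 + \sqrt{14}\right) 30 = \left(96 - 24 \sqrt{14}\right) 30 = 2880 - 720 \sqrt{14}$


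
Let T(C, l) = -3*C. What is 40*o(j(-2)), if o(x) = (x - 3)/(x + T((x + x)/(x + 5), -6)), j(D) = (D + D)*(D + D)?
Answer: 91/2 ≈ 45.500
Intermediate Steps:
j(D) = 4*D**2 (j(D) = (2*D)*(2*D) = 4*D**2)
o(x) = (-3 + x)/(x - 6*x/(5 + x)) (o(x) = (x - 3)/(x - 3*(x + x)/(x + 5)) = (-3 + x)/(x - 3*2*x/(5 + x)) = (-3 + x)/(x - 6*x/(5 + x)))
40*o(j(-2)) = 40*((-3 + 4*(-2)**2)*(5 + 4*(-2)**2)/(((4*(-2)**2))*(-1 + 4*(-2)**2))) = 40*((-3 + 4*4)*(5 + 4*4)/(((4*4))*(-1 + 4*4))) = 40*((-3 + 16)*(5 + 16)/(16*(-1 + 16))) = 40*((1/16)*13*21/15) = 40*((1/16)*(1/15)*13*21) = 40*(91/80) = 91/2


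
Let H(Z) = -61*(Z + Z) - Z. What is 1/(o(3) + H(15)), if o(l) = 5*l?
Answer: -1/1830 ≈ -0.00054645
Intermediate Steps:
H(Z) = -123*Z (H(Z) = -122*Z - Z = -123*Z)
1/(o(3) + H(15)) = 1/(5*3 - 123*15) = 1/(15 - 1845) = 1/(-1830) = -1/1830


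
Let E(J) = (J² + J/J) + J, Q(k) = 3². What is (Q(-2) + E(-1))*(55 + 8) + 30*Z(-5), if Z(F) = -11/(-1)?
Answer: 960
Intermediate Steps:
Q(k) = 9
Z(F) = 11 (Z(F) = -11*(-1) = 11)
E(J) = 1 + J + J² (E(J) = (J² + 1) + J = (1 + J²) + J = 1 + J + J²)
(Q(-2) + E(-1))*(55 + 8) + 30*Z(-5) = (9 + (1 - 1 + (-1)²))*(55 + 8) + 30*11 = (9 + (1 - 1 + 1))*63 + 330 = (9 + 1)*63 + 330 = 10*63 + 330 = 630 + 330 = 960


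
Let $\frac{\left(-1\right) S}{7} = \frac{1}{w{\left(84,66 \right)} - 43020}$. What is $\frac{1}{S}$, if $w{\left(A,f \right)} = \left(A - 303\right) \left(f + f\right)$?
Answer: $\frac{71928}{7} \approx 10275.0$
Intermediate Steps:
$w{\left(A,f \right)} = 2 f \left(-303 + A\right)$ ($w{\left(A,f \right)} = \left(-303 + A\right) 2 f = 2 f \left(-303 + A\right)$)
$S = \frac{7}{71928}$ ($S = - \frac{7}{2 \cdot 66 \left(-303 + 84\right) - 43020} = - \frac{7}{2 \cdot 66 \left(-219\right) - 43020} = - \frac{7}{-28908 - 43020} = - \frac{7}{-71928} = \left(-7\right) \left(- \frac{1}{71928}\right) = \frac{7}{71928} \approx 9.7319 \cdot 10^{-5}$)
$\frac{1}{S} = \frac{1}{\frac{7}{71928}} = \frac{71928}{7}$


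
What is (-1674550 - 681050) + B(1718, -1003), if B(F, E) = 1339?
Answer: -2354261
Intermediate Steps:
(-1674550 - 681050) + B(1718, -1003) = (-1674550 - 681050) + 1339 = -2355600 + 1339 = -2354261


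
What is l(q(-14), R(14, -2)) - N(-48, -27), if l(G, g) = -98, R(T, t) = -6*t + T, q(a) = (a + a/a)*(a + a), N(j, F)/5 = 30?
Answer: -248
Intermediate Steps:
N(j, F) = 150 (N(j, F) = 5*30 = 150)
q(a) = 2*a*(1 + a) (q(a) = (a + 1)*(2*a) = (1 + a)*(2*a) = 2*a*(1 + a))
R(T, t) = T - 6*t
l(q(-14), R(14, -2)) - N(-48, -27) = -98 - 1*150 = -98 - 150 = -248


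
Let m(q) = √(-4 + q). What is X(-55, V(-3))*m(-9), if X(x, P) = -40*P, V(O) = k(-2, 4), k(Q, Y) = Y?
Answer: -160*I*√13 ≈ -576.89*I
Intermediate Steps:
V(O) = 4
X(-55, V(-3))*m(-9) = (-40*4)*√(-4 - 9) = -160*I*√13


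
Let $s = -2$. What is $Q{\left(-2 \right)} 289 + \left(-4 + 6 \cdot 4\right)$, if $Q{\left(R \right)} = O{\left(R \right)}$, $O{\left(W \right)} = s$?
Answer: $-558$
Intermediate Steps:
$O{\left(W \right)} = -2$
$Q{\left(R \right)} = -2$
$Q{\left(-2 \right)} 289 + \left(-4 + 6 \cdot 4\right) = \left(-2\right) 289 + \left(-4 + 6 \cdot 4\right) = -578 + \left(-4 + 24\right) = -578 + 20 = -558$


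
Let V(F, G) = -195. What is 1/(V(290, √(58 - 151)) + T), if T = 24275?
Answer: 1/24080 ≈ 4.1528e-5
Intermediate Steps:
1/(V(290, √(58 - 151)) + T) = 1/(-195 + 24275) = 1/24080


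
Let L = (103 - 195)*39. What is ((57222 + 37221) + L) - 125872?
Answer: -35017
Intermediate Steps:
L = -3588 (L = -92*39 = -3588)
((57222 + 37221) + L) - 125872 = ((57222 + 37221) - 3588) - 125872 = (94443 - 3588) - 125872 = 90855 - 125872 = -35017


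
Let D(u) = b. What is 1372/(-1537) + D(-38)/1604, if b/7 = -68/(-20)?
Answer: -10820537/12326740 ≈ -0.87781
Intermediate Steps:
b = 119/5 (b = 7*(-68/(-20)) = 7*(-68*(-1/20)) = 7*(17/5) = 119/5 ≈ 23.800)
D(u) = 119/5
1372/(-1537) + D(-38)/1604 = 1372/(-1537) + (119/5)/1604 = 1372*(-1/1537) + (119/5)*(1/1604) = -1372/1537 + 119/8020 = -10820537/12326740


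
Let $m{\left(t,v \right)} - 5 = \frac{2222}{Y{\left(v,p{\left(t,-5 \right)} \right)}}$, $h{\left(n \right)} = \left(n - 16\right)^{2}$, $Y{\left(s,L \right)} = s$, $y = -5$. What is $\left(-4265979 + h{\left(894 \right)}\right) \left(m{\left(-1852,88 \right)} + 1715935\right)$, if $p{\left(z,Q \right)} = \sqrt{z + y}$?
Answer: $- \frac{23989846261795}{4} \approx -5.9975 \cdot 10^{12}$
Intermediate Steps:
$p{\left(z,Q \right)} = \sqrt{-5 + z}$ ($p{\left(z,Q \right)} = \sqrt{z - 5} = \sqrt{-5 + z}$)
$h{\left(n \right)} = \left(-16 + n\right)^{2}$
$m{\left(t,v \right)} = 5 + \frac{2222}{v}$
$\left(-4265979 + h{\left(894 \right)}\right) \left(m{\left(-1852,88 \right)} + 1715935\right) = \left(-4265979 + \left(-16 + 894\right)^{2}\right) \left(\left(5 + \frac{2222}{88}\right) + 1715935\right) = \left(-4265979 + 878^{2}\right) \left(\left(5 + 2222 \cdot \frac{1}{88}\right) + 1715935\right) = \left(-4265979 + 770884\right) \left(\left(5 + \frac{101}{4}\right) + 1715935\right) = - 3495095 \left(\frac{121}{4} + 1715935\right) = \left(-3495095\right) \frac{6863861}{4} = - \frac{23989846261795}{4}$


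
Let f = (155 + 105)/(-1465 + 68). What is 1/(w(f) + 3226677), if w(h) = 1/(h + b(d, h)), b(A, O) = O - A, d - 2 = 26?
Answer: 39636/127892568175 ≈ 3.0992e-7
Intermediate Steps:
f = -260/1397 (f = 260/(-1397) = 260*(-1/1397) = -260/1397 ≈ -0.18611)
d = 28 (d = 2 + 26 = 28)
w(h) = 1/(-28 + 2*h) (w(h) = 1/(h + (h - 1*28)) = 1/(h + (h - 28)) = 1/(h + (-28 + h)) = 1/(-28 + 2*h))
1/(w(f) + 3226677) = 1/(1/(2*(-14 - 260/1397)) + 3226677) = 1/(1/(2*(-19818/1397)) + 3226677) = 1/((½)*(-1397/19818) + 3226677) = 1/(-1397/39636 + 3226677) = 1/(127892568175/39636) = 39636/127892568175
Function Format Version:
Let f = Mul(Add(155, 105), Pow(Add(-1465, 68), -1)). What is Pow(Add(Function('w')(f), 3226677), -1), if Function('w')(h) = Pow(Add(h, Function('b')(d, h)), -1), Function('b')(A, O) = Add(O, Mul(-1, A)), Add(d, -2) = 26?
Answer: Rational(39636, 127892568175) ≈ 3.0992e-7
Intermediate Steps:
f = Rational(-260, 1397) (f = Mul(260, Pow(-1397, -1)) = Mul(260, Rational(-1, 1397)) = Rational(-260, 1397) ≈ -0.18611)
d = 28 (d = Add(2, 26) = 28)
Function('w')(h) = Pow(Add(-28, Mul(2, h)), -1) (Function('w')(h) = Pow(Add(h, Add(h, Mul(-1, 28))), -1) = Pow(Add(h, Add(h, -28)), -1) = Pow(Add(h, Add(-28, h)), -1) = Pow(Add(-28, Mul(2, h)), -1))
Pow(Add(Function('w')(f), 3226677), -1) = Pow(Add(Mul(Rational(1, 2), Pow(Add(-14, Rational(-260, 1397)), -1)), 3226677), -1) = Pow(Add(Mul(Rational(1, 2), Pow(Rational(-19818, 1397), -1)), 3226677), -1) = Pow(Add(Mul(Rational(1, 2), Rational(-1397, 19818)), 3226677), -1) = Pow(Add(Rational(-1397, 39636), 3226677), -1) = Pow(Rational(127892568175, 39636), -1) = Rational(39636, 127892568175)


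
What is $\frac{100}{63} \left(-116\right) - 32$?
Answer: $- \frac{13616}{63} \approx -216.13$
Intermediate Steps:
$\frac{100}{63} \left(-116\right) - 32 = - \frac{11600}{63} - 32 = - \frac{13616}{63}$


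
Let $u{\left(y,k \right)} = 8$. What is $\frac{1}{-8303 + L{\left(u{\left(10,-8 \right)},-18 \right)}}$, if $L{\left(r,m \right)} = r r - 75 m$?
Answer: $- \frac{1}{6889} \approx -0.00014516$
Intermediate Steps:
$L{\left(r,m \right)} = r^{2} - 75 m$
$\frac{1}{-8303 + L{\left(u{\left(10,-8 \right)},-18 \right)}} = \frac{1}{-8303 + \left(8^{2} - -1350\right)} = \frac{1}{-8303 + \left(64 + 1350\right)} = \frac{1}{-8303 + 1414} = \frac{1}{-6889} = - \frac{1}{6889}$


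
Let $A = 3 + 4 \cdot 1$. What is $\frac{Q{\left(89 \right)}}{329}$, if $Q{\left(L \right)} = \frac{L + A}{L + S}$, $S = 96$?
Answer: $\frac{96}{60865} \approx 0.0015773$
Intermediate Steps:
$A = 7$ ($A = 3 + 4 = 7$)
$Q{\left(L \right)} = \frac{7 + L}{96 + L}$ ($Q{\left(L \right)} = \frac{L + 7}{L + 96} = \frac{7 + L}{96 + L}$)
$\frac{Q{\left(89 \right)}}{329} = \frac{\frac{1}{96 + 89} \left(7 + 89\right)}{329} = \frac{1}{185} \cdot 96 \cdot \frac{1}{329} = \frac{96}{185} \cdot \frac{1}{329} = \frac{96}{60865}$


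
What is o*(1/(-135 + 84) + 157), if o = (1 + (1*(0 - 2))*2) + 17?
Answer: 112084/51 ≈ 2197.7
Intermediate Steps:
o = 14 (o = (1 + (1*(-2))*2) + 17 = (1 - 2*2) + 17 = (1 - 4) + 17 = -3 + 17 = 14)
o*(1/(-135 + 84) + 157) = 14*(1/(-135 + 84) + 157) = 14*(1/(-51) + 157) = 14*(-1/51 + 157) = 14*(8006/51) = 112084/51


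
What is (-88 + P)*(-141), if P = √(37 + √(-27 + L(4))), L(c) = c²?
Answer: 12408 - 141*√(37 + I*√11) ≈ 11549.0 - 38.402*I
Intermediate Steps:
P = √(37 + I*√11) (P = √(37 + √(-27 + 4²)) = √(37 + √(-27 + 16)) = √(37 + √(-11)) = √(37 + I*√11) ≈ 6.0889 + 0.27235*I)
(-88 + P)*(-141) = (-88 + √(37 + I*√11))*(-141) = 12408 - 141*√(37 + I*√11)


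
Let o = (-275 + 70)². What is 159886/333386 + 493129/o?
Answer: 85560756972/7005273325 ≈ 12.214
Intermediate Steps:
o = 42025 (o = (-205)² = 42025)
159886/333386 + 493129/o = 159886/333386 + 493129/42025 = 159886*(1/333386) + 493129*(1/42025) = 79943/166693 + 493129/42025 = 85560756972/7005273325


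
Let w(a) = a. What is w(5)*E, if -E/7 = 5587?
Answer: -195545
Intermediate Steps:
E = -39109 (E = -7*5587 = -39109)
w(5)*E = 5*(-39109) = -195545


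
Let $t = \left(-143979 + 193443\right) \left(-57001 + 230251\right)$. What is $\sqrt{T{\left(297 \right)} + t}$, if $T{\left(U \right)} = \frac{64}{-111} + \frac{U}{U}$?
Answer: $\frac{\sqrt{105586509803217}}{111} \approx 92572.0$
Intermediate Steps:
$T{\left(U \right)} = \frac{47}{111}$ ($T{\left(U \right)} = 64 \left(- \frac{1}{111}\right) + 1 = - \frac{64}{111} + 1 = \frac{47}{111}$)
$t = 8569638000$ ($t = 49464 \cdot 173250 = 8569638000$)
$\sqrt{T{\left(297 \right)} + t} = \sqrt{\frac{47}{111} + 8569638000} = \sqrt{\frac{951229818047}{111}} = \frac{\sqrt{105586509803217}}{111}$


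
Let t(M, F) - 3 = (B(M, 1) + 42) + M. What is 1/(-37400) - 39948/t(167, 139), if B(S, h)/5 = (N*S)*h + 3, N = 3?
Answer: -373514483/25544200 ≈ -14.622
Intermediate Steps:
B(S, h) = 15 + 15*S*h (B(S, h) = 5*((3*S)*h + 3) = 5*(3*S*h + 3) = 5*(3 + 3*S*h) = 15 + 15*S*h)
t(M, F) = 60 + 16*M (t(M, F) = 3 + (((15 + 15*M*1) + 42) + M) = 3 + (((15 + 15*M) + 42) + M) = 3 + ((57 + 15*M) + M) = 3 + (57 + 16*M) = 60 + 16*M)
1/(-37400) - 39948/t(167, 139) = 1/(-37400) - 39948/(60 + 16*167) = -1/37400 - 39948/(60 + 2672) = -1/37400 - 39948/2732 = -1/37400 - 39948*1/2732 = -1/37400 - 9987/683 = -373514483/25544200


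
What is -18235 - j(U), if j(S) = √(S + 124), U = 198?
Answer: -18235 - √322 ≈ -18253.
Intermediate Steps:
j(S) = √(124 + S)
-18235 - j(U) = -18235 - √(124 + 198) = -18235 - √322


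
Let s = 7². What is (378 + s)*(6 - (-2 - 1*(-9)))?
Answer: -427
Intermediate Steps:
s = 49
(378 + s)*(6 - (-2 - 1*(-9))) = (378 + 49)*(6 - (-2 - 1*(-9))) = 427*(6 - (-2 + 9)) = 427*(6 - 1*7) = 427*(6 - 7) = 427*(-1) = -427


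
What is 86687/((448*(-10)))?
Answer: -86687/4480 ≈ -19.350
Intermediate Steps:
86687/((448*(-10))) = 86687/(-4480) = 86687*(-1/4480) = -86687/4480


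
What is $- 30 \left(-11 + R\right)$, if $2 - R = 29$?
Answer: $1140$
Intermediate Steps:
$R = -27$ ($R = 2 - 29 = -27$)
$- 30 \left(-11 + R\right) = - 30 \left(-11 - 27\right) = \left(-30\right) \left(-38\right) = 1140$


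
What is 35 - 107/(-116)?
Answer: 4167/116 ≈ 35.922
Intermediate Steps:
35 - 107/(-116) = 35 - 1/116*(-107) = 35 + 107/116 = 4167/116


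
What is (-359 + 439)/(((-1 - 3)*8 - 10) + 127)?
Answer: 16/17 ≈ 0.94118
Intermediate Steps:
(-359 + 439)/(((-1 - 3)*8 - 10) + 127) = 80/((-4*8 - 10) + 127) = 80/((-32 - 10) + 127) = 80/(-42 + 127) = 80/85 = 80*(1/85) = 16/17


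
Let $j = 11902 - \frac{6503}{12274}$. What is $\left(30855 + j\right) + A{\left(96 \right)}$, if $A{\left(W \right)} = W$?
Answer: $\frac{525971219}{12274} \approx 42853.0$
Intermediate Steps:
$j = \frac{146078645}{12274}$ ($j = 11902 - 6503 \cdot \frac{1}{12274} = 11902 - \frac{6503}{12274} = \frac{146078645}{12274} \approx 11901.0$)
$\left(30855 + j\right) + A{\left(96 \right)} = \left(30855 + \frac{146078645}{12274}\right) + 96 = \frac{524792915}{12274} + 96 = \frac{525971219}{12274}$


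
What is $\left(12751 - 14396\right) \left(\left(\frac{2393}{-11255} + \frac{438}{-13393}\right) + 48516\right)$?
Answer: $- \frac{2406035647474529}{30147643} \approx -7.9808 \cdot 10^{7}$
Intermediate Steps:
$\left(12751 - 14396\right) \left(\left(\frac{2393}{-11255} + \frac{438}{-13393}\right) + 48516\right) = - 1645 \left(\left(2393 \left(- \frac{1}{11255}\right) + 438 \left(- \frac{1}{13393}\right)\right) + 48516\right) = - 1645 \left(\left(- \frac{2393}{11255} - \frac{438}{13393}\right) + 48516\right) = - 1645 \left(- \frac{36979139}{150738215} + 48516\right) = \left(-1645\right) \frac{7313178259801}{150738215} = - \frac{2406035647474529}{30147643}$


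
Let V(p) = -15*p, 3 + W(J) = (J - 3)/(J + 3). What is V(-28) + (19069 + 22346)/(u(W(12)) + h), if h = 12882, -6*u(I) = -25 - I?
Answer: 14873010/35143 ≈ 423.21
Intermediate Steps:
W(J) = -3 + (-3 + J)/(3 + J) (W(J) = -3 + (J - 3)/(J + 3) = -3 + (-3 + J)/(3 + J))
u(I) = 25/6 + I/6 (u(I) = -(-25 - I)/6 = 25/6 + I/6)
V(-28) + (19069 + 22346)/(u(W(12)) + h) = -15*(-28) + (19069 + 22346)/((25/6 + (2*(-6 - 1*12)/(3 + 12))/6) + 12882) = 420 + 41415/((25/6 + (2*(-6 - 12)/15)/6) + 12882) = 420 + 41415/((25/6 + (2*(1/15)*(-18))/6) + 12882) = 420 + 41415/((25/6 + (⅙)*(-12/5)) + 12882) = 420 + 41415/((25/6 - ⅖) + 12882) = 420 + 41415/(113/30 + 12882) = 420 + 41415/(386573/30) = 420 + 41415*(30/386573) = 420 + 112950/35143 = 14873010/35143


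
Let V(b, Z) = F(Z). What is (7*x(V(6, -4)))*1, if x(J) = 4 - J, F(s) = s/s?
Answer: 21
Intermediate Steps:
F(s) = 1
V(b, Z) = 1
(7*x(V(6, -4)))*1 = (7*(4 - 1*1))*1 = (7*(4 - 1))*1 = (7*3)*1 = 21*1 = 21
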